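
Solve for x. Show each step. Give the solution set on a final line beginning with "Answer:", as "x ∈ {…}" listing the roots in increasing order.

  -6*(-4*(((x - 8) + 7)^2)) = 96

Step 1. [-6*(-4*(((x - 8) + 7)^2)) = 96] -6·(inner) — divide through by -6, so div: -4*(((x - 8) + 7)^2) = -16.
Step 2. [-4*(((x - 8) + 7)^2) = -16] -4 out front; divide by -4 ⇒ div: ((x - 8) + 7)^2 = 4.
Step 3. [((x - 8) + 7)^2 = 4] LHS squared, RHS 4 ≥ 0: apply √ (±) ⇒ sqrt: (x - 8) + 7 = 2 or -2.
Step 4. [(x - 8) + 7 = 2 or -2] the outer +7 inverts by subtracting 7, so sub: x - 8 = -5 or -9.
Step 5. [x - 8 = -5 or -9] 8 comes off first (add 8) ⇒ sub: x = 3 or -1.

Answer: x ∈ {-1, 3}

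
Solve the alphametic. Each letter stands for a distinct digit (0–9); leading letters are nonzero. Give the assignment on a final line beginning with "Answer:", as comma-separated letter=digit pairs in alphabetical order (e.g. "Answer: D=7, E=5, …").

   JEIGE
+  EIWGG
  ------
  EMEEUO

Step 1. [col 1: E + G ≡ O (mod 10)] column 1 (E + G ≡ O (mod 10), carry-in 0) doesn't pin O yet; pick O=4 and continue, so O=4.
Step 2. [col 1: E + G ≡ O (mod 10)] E=1 is one option consistent with column 1 (E + G ≡ O (mod 10), carry-in 0) — take it. So E=1.
Step 3. [col 1: E + G ≡ O (mod 10)] in column 1 we have E+G≡O with carry-in 0; given E=1, O=4 and digits 1,4 already taken and all letters distinct, that pins G to 3, so G=3.
Step 4. [col 2: G + G ≡ U (mod 10)] column 2: given G=3, carry-in 0, and digits 1,3,4 already taken and all letters distinct, G+G≡U (mod 10) forces U=6, so U=6.
Step 5. [col 3: I + W ≡ E (mod 10)] column 3 (I + W ≡ E (mod 10), carry-in 0) doesn't pin I yet; pick I=9 and continue ⇒ I=9.
Step 6. [col 3: I + W ≡ E (mod 10)] in column 3 we have I+W≡E with carry-in 0; given I=9, E=1 and digits 1,3,4,6,9 already taken and all letters distinct, that pins W to 2. So W=2.
Step 7. [col 5: J + E ≡ M (mod 10)] several values work for M in column 5 (J + E ≡ M (mod 10), carry-in 1); try M=0, so M=0.
Step 8. [col 5: J + E ≡ M (mod 10)] in column 5 we have J+E≡M with carry-in 1; given E=1, M=0 and digits 0,1,2,3,4,6,9 already taken and all letters distinct, that pins J to 8, so J=8.

Answer: E=1, G=3, I=9, J=8, M=0, O=4, U=6, W=2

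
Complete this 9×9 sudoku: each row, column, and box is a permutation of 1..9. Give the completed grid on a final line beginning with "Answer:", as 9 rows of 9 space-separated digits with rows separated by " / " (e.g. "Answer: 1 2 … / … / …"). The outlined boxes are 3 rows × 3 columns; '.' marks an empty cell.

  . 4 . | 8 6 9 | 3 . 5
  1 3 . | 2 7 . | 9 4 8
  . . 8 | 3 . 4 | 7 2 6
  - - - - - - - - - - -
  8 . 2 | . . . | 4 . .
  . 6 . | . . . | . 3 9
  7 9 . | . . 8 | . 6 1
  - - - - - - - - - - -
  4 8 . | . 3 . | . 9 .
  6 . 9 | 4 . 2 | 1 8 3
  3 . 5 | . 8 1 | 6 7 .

Step 1. [r6c4∈{5}] only 5 remains possible at r6c4 ⇒ r6c4=5.
Step 2. [r5c6∈{7}] r5c6 is down to just 7, so r5c6=7.
Step 3. [r4c2∈{1,5}] across col 2, 1 lands solely at r4c2 ⇒ r4c2=1.
Step 4. [r6c7∈{2}] r6c7's peers cover all but 2. So r6c7=2.
Step 5. [r7c4∈{6,7}] across col 4, 7 lands solely at r7c4. So r7c4=7.
Step 6. [r6c5∈{4}] r6c5's peers cover all but 4. So r6c5=4.
Step 7. [r7c6∈{5,6}] r7c6 is the only open cell in row 7 admitting 6 ⇒ r7c6=6.
Step 8. [r3c5∈{1,5}] across row 3, 1 lands solely at r3c5. So r3c5=1.
Step 9. [r5c1∈{5}] r5c1 is down to just 5. So r5c1=5.
Step 10. [r4c5∈{9}] r4c5 is down to just 9 ⇒ r4c5=9.
Step 11. [r9c9∈{2,4}] across row 9, 4 lands solely at r9c9 ⇒ r9c9=4.
Step 12. [r2c3∈{6}] only 6 remains possible at r2c3 ⇒ r2c3=6.
Step 13. [r1c1∈{2}] r1c1 has the single candidate 2, so r1c1=2.
Step 14. [r5c7∈{8}] r5c7 is down to just 8, so r5c7=8.
Step 15. [r3c2∈{5}] r3c2 is down to just 5. So r3c2=5.
Step 16. [r4c8∈{5}] only 5 remains possible at r4c8 ⇒ r4c8=5.
Step 17. [r5c4∈{1}] nothing but 1 survives at r5c4. So r5c4=1.
Step 18. [r8c2∈{7}] nothing but 7 survives at r8c2. So r8c2=7.
Step 19. [r9c2∈{2}] r9c2's peers cover all but 2 ⇒ r9c2=2.
Step 20. [r3c1∈{9}] nothing but 9 survives at r3c1 ⇒ r3c1=9.
Step 21. [r4c4∈{6}] only 6 remains possible at r4c4. So r4c4=6.
Step 22. [r8c5∈{5}] r8c5 is down to just 5, so r8c5=5.
Step 23. [r5c3∈{4}] r5c3's peers cover all but 4. So r5c3=4.
Step 24. [r7c3∈{1}] r7c3's peers cover all but 1, so r7c3=1.
Step 25. [r4c9∈{7}] r4c9's peers cover all but 7. So r4c9=7.
Step 26. [r9c4∈{9}] only 9 remains possible at r9c4 ⇒ r9c4=9.
Step 27. [r4c6∈{3}] r4c6's peers cover all but 3. So r4c6=3.
Step 28. [r5c5∈{2}] nothing but 2 survives at r5c5 ⇒ r5c5=2.
Step 29. [r7c7∈{5}] nothing but 5 survives at r7c7, so r7c7=5.
Step 30. [r1c8∈{1}] only 1 remains possible at r1c8, so r1c8=1.
Step 31. [r6c3∈{3}] r6c3 has the single candidate 3. So r6c3=3.
Step 32. [r1c3∈{7}] only 7 remains possible at r1c3. So r1c3=7.
Step 33. [r2c6∈{5}] only 5 remains possible at r2c6. So r2c6=5.
Step 34. [r7c9∈{2}] r7c9's peers cover all but 2. So r7c9=2.

Answer: 2 4 7 8 6 9 3 1 5 / 1 3 6 2 7 5 9 4 8 / 9 5 8 3 1 4 7 2 6 / 8 1 2 6 9 3 4 5 7 / 5 6 4 1 2 7 8 3 9 / 7 9 3 5 4 8 2 6 1 / 4 8 1 7 3 6 5 9 2 / 6 7 9 4 5 2 1 8 3 / 3 2 5 9 8 1 6 7 4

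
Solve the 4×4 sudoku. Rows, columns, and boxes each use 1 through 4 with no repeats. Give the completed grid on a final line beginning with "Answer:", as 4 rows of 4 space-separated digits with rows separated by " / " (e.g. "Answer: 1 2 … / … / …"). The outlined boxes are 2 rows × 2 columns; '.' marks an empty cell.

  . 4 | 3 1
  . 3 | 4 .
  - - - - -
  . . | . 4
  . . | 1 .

Step 1. [r4c2∈{2}] r4c2 is down to just 2, so r4c2=2.
Step 2. [r2c1∈{1,2}] 1 has one home in row 2: r2c1 ⇒ r2c1=1.
Step 3. [r3c1∈{3}] r3c1 is down to just 3, so r3c1=3.
Step 4. [r1c1∈{2}] r1c1 is down to just 2, so r1c1=2.
Step 5. [r2c4∈{2}] r2c4 has the single candidate 2, so r2c4=2.
Step 6. [r3c3∈{2}] r3c3 has the single candidate 2 ⇒ r3c3=2.
Step 7. [r3c2∈{1}] r3c2 is down to just 1 ⇒ r3c2=1.
Step 8. [r4c4∈{3}] only 3 remains possible at r4c4, so r4c4=3.
Step 9. [r4c1∈{4}] r4c1's peers cover all but 4 ⇒ r4c1=4.

Answer: 2 4 3 1 / 1 3 4 2 / 3 1 2 4 / 4 2 1 3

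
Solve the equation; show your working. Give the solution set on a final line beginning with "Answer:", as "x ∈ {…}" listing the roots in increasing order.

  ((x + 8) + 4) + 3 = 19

Step 1. [((x + 8) + 4) + 3 = 19] peel the +3: subtract 3 from each side ⇒ sub: (x + 8) + 4 = 16.
Step 2. [(x + 8) + 4 = 16] peel the +4: subtract 4 from each side ⇒ sub: x + 8 = 12.
Step 3. [x + 8 = 12] 8 comes off first (subtract 8). So sub: x = 4.

Answer: x ∈ {4}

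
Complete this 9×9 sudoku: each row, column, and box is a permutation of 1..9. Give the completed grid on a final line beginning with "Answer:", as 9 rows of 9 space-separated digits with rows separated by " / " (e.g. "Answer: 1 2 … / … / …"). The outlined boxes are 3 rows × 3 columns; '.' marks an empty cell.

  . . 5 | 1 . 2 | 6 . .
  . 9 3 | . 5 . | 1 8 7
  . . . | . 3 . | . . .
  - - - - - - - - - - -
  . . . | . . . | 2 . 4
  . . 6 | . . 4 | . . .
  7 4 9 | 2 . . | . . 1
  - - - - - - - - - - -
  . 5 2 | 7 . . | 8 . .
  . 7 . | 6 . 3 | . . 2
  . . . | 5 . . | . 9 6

Step 1. [r1c2∈{8}] r1c2's peers cover all but 8. So r1c2=8.
Step 2. [r1c1∈{4}] r1c1 has the single candidate 4, so r1c1=4.
Step 3. [r5c9∈{3,5,8,9}] col 9 places 8 nowhere but r5c9, so r5c9=8.
Step 4. [r5c7∈{3,5,7,9}] in box 6, 9 fits only at r5c7 ⇒ r5c7=9.
Step 5. [r3c2∈{1,2,6}] in col 2, 6 fits only at r3c2, so r3c2=6.
Step 6. [r1c8∈{3}] r1c8's peers cover all but 3, so r1c8=3.
Step 7. [r1c5∈{7,9}] 7 has one home in row 1: r1c5, so r1c5=7.
Step 8. [r5c5∈{1}] only 1 remains possible at r5c5, so r5c5=1.
Step 9. [r4c6∈{5,6,7,8,9}] col 6 places 7 nowhere but r4c6 ⇒ r4c6=7.
Step 10. [r6c6∈{5,6,8}] col 6 places 5 nowhere but r6c6, so r6c6=5.
Step 11. [r6c5∈{6,8}] 8 has one home in row 6: r6c5, so r6c5=8.
Step 12. [r9c6∈{1,8}] across box 8, 8 lands solely at r9c6, so r9c6=8.
Step 13. [r7c1∈{1,3,6,9}] row 7 places 6 nowhere but r7c1 ⇒ r7c1=6.
Step 14. [r5c4∈{3}] r5c4's peers cover all but 3. So r5c4=3.
Step 15. [r3c6∈{9}] nothing but 9 survives at r3c6 ⇒ r3c6=9.
Step 16. [r8c1∈{1,8,9}] r8c1 is the only open cell in col 1 admitting 9, so r8c1=9.
Step 17. [r8c5∈{4}] r8c5 is down to just 4 ⇒ r8c5=4.
Step 18. [r4c1∈{1,3,5,8}] across col 1, 8 lands solely at r4c1. So r4c1=8.
Step 19. [r4c8∈{5,6}] row 4 places 5 nowhere but r4c8 ⇒ r4c8=5.
Step 20. [r4c3∈{1}] r4c3 has the single candidate 1 ⇒ r4c3=1.
Step 21. [r7c8∈{1,4}] row 7 places 4 nowhere but r7c8. So r7c8=4.
Step 22. [r9c1∈{1,3}] in col 1, 3 fits only at r9c1. So r9c1=3.
Step 23. [r2c1∈{2}] r2c1's peers cover all but 2, so r2c1=2.
Step 24. [r3c7∈{4,5}] col 7 places 4 nowhere but r3c7. So r3c7=4.
Step 25. [r4c5∈{6,9}] 6 has one home in row 4: r4c5. So r4c5=6.
Step 26. [r7c6∈{1}] only 1 remains possible at r7c6. So r7c6=1.
Step 27. [r8c7∈{5}] nothing but 5 survives at r8c7 ⇒ r8c7=5.
Step 28. [r5c8∈{7}] nothing but 7 survives at r5c8, so r5c8=7.
Step 29. [r7c9∈{3}] r7c9 has the single candidate 3, so r7c9=3.
Step 30. [r5c2∈{2}] r5c2's peers cover all but 2. So r5c2=2.
Step 31. [r5c1∈{5}] only 5 remains possible at r5c1, so r5c1=5.
Step 32. [r4c2∈{3}] r4c2 has the single candidate 3, so r4c2=3.
Step 33. [r7c5∈{9}] r7c5 is down to just 9 ⇒ r7c5=9.
Step 34. [r2c4∈{4}] only 4 remains possible at r2c4. So r2c4=4.
Step 35. [r3c8∈{2}] only 2 remains possible at r3c8 ⇒ r3c8=2.
Step 36. [r9c5∈{2}] only 2 remains possible at r9c5. So r9c5=2.
Step 37. [r8c3∈{8}] nothing but 8 survives at r8c3 ⇒ r8c3=8.
Step 38. [r6c7∈{3}] r6c7 has the single candidate 3. So r6c7=3.
Step 39. [r3c3∈{7}] r3c3 is down to just 7 ⇒ r3c3=7.
Step 40. [r3c4∈{8}] r3c4 has the single candidate 8 ⇒ r3c4=8.
Step 41. [r1c9∈{9}] only 9 remains possible at r1c9. So r1c9=9.
Step 42. [r9c3∈{4}] only 4 remains possible at r9c3. So r9c3=4.
Step 43. [r2c6∈{6}] r2c6 has the single candidate 6 ⇒ r2c6=6.
Step 44. [r9c2∈{1}] r9c2's peers cover all but 1. So r9c2=1.
Step 45. [r3c1∈{1}] r3c1 is down to just 1. So r3c1=1.
Step 46. [r4c4∈{9}] nothing but 9 survives at r4c4, so r4c4=9.
Step 47. [r9c7∈{7}] r9c7's peers cover all but 7. So r9c7=7.
Step 48. [r6c8∈{6}] r6c8's peers cover all but 6. So r6c8=6.
Step 49. [r8c8∈{1}] r8c8's peers cover all but 1, so r8c8=1.
Step 50. [r3c9∈{5}] only 5 remains possible at r3c9 ⇒ r3c9=5.

Answer: 4 8 5 1 7 2 6 3 9 / 2 9 3 4 5 6 1 8 7 / 1 6 7 8 3 9 4 2 5 / 8 3 1 9 6 7 2 5 4 / 5 2 6 3 1 4 9 7 8 / 7 4 9 2 8 5 3 6 1 / 6 5 2 7 9 1 8 4 3 / 9 7 8 6 4 3 5 1 2 / 3 1 4 5 2 8 7 9 6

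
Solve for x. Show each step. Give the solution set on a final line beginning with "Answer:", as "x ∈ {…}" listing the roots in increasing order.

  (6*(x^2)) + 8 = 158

Step 1. [(6*(x^2)) + 8 = 158] 8 comes off first (subtract 8), so sub: 6*(x^2) = 150.
Step 2. [6*(x^2) = 150] 6·(inner) — divide through by 6. So div: x^2 = 25.
Step 3. [x^2 = 25] √ both sides: 25 ≥ 0 gives two branches. So sqrt: x = 5 or -5.

Answer: x ∈ {-5, 5}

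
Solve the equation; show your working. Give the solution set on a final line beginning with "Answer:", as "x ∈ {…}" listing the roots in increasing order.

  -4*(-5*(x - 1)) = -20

Step 1. [-4*(-5*(x - 1)) = -20] -4 out front; divide by -4, so div: -5*(x - 1) = 5.
Step 2. [-5*(x - 1) = 5] leading coefficient -5: divide by -5 ⇒ div: x - 1 = -1.
Step 3. [x - 1 = -1] the outer -1 inverts by adding 1, so sub: x = 0.

Answer: x ∈ {0}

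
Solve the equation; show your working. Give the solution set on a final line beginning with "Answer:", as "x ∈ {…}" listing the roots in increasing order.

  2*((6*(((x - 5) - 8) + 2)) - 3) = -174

Step 1. [2*((6*(((x - 5) - 8) + 2)) - 3) = -174] 2·(inner) — divide through by 2. So div: (6*(((x - 5) - 8) + 2)) - 3 = -87.
Step 2. [(6*(((x - 5) - 8) + 2)) - 3 = -87] -3 is outermost — add 3 both sides. So sub: 6*(((x - 5) - 8) + 2) = -84.
Step 3. [6*(((x - 5) - 8) + 2) = -84] 6·(inner) — divide through by 6, so div: ((x - 5) - 8) + 2 = -14.
Step 4. [((x - 5) - 8) + 2 = -14] +2 is outermost — subtract 2 both sides. So sub: (x - 5) - 8 = -16.
Step 5. [(x - 5) - 8 = -16] add 8: x sits inside (… - 8), so sub: x - 5 = -8.
Step 6. [x - 5 = -8] the outer -5 inverts by adding 5. So sub: x = -3.

Answer: x ∈ {-3}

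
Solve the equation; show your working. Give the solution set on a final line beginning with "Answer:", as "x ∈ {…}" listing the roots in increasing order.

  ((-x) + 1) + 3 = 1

Step 1. [((-x) + 1) + 3 = 1] peel the +3: subtract 3 from each side ⇒ sub: (-x) + 1 = -2.
Step 2. [(-x) + 1 = -2] 1 comes off first (subtract 1). So sub: -x = -3.
Step 3. [-x = -3] leading − — multiply by −1. So neg: x = 3.

Answer: x ∈ {3}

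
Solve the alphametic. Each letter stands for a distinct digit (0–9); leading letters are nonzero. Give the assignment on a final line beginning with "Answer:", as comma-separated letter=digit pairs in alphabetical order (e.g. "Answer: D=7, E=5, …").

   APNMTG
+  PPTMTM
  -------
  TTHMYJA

Step 1. [T] the sum has 7 digits but both addends have 6; that extra leading digit T is the final carry, namely 1, so T=1.
Step 2. [col 1: G + M ≡ A (mod 10)] no forcing yet in column 1 (carry-in 0); M=9 is free and consistent — try it, so M=9.
Step 3. [col 1: G + M ≡ A (mod 10)] no forcing yet in column 1 (carry-in 0); A=4 is free and consistent — try it. So A=4.
Step 4. [col 1: G + M ≡ A (mod 10)] in column 1 we have G+M≡A with carry-in 0; given M=9, A=4 and digits 1,4,9 already taken and all letters distinct, that pins G to 5 ⇒ G=5.
Step 5. [col 2: T + T ≡ J (mod 10)] column 2: given T=1, carry-in 1, and digits 1,4,5,9 already taken and all letters distinct, T+T≡J (mod 10) forces J=3. So J=3.
Step 6. [col 3: M + M ≡ Y (mod 10)] column 3: given M=9, carry-in 0, and digits 1,3,4,5,9 already taken and all letters distinct, M+M≡Y (mod 10) forces Y=8, so Y=8.
Step 7. [col 4: N + T ≡ M (mod 10)] column 4 reads N+T+carry(1)=M with T=1, M=9; with digits 1,3,4,5,8,9 already taken and all letters distinct, the only value for N is 7. So N=7.
Step 8. [col 5: P + P ≡ H (mod 10)] from column 5 (nothing yet, carry-in 0, digits 1,3,4,5,7,8,9 already taken and all letters distinct): H must equal 2, so H=2.
Step 9. [col 5: P + P ≡ H (mod 10)] in column 5 we have P+P≡H with carry-in 0; given H=2 and digits 1,2,3,4,5,7,8,9 already taken and all letters distinct, that pins P to 6, so P=6.

Answer: A=4, G=5, H=2, J=3, M=9, N=7, P=6, T=1, Y=8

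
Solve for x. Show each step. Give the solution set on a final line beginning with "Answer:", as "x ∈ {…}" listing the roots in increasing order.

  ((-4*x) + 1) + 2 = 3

Step 1. [((-4*x) + 1) + 2 = 3] 2 comes off first (subtract 2), so sub: (-4*x) + 1 = 1.
Step 2. [(-4*x) + 1 = 1] +1 is outermost — subtract 1 both sides, so sub: -4*x = 0.
Step 3. [-4*x = 0] -4 out front; divide by -4, so div: x = 0.

Answer: x ∈ {0}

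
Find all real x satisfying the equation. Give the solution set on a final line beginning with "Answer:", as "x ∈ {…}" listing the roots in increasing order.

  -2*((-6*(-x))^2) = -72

Step 1. [-2*((-6*(-x))^2) = -72] -2 out front; divide by -2, so div: (-6*(-x))^2 = 36.
Step 2. [(-6*(-x))^2 = 36] √ both sides: 36 ≥ 0 gives two branches ⇒ sqrt: -6*(-x) = 6 or -6.
Step 3. [-6*(-x) = 6 or -6] LHS = -6·(…); ÷-6 both sides. So div: -x = -1 or 1.
Step 4. [-x = -1 or 1] flip signs both sides, so neg: x = 1 or -1.

Answer: x ∈ {-1, 1}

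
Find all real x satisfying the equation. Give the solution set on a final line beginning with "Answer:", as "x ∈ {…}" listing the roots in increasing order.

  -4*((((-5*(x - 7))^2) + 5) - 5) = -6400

Step 1. [-4*((((-5*(x - 7))^2) + 5) - 5) = -6400] -4·(inner) — divide through by -4, so div: (((-5*(x - 7))^2) + 5) - 5 = 1600.
Step 2. [(((-5*(x - 7))^2) + 5) - 5 = 1600] 5 comes off first (add 5). So sub: ((-5*(x - 7))^2) + 5 = 1605.
Step 3. [((-5*(x - 7))^2) + 5 = 1605] subtract 5: x sits inside (… + 5), so sub: (-5*(x - 7))^2 = 1600.
Step 4. [(-5*(x - 7))^2 = 1600] LHS squared, RHS 1600 ≥ 0: apply √ (±), so sqrt: -5*(x - 7) = 40 or -40.
Step 5. [-5*(x - 7) = 40 or -40] divide by the outer -5 ⇒ div: x - 7 = -8 or 8.
Step 6. [x - 7 = -8 or 8] add 7: x sits inside (… - 7), so sub: x = -1 or 15.

Answer: x ∈ {-1, 15}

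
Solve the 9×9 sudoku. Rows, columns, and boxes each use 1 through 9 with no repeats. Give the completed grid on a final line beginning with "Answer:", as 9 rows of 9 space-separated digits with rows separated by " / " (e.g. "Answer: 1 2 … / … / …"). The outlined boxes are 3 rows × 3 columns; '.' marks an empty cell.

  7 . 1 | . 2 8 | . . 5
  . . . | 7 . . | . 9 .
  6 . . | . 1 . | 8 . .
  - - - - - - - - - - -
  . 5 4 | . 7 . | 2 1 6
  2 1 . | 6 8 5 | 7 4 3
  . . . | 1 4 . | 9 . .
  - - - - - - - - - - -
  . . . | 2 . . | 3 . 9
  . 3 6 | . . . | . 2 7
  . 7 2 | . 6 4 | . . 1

Step 1. [r4c1∈{3,8,9}] 8 has one home in row 4: r4c1, so r4c1=8.
Step 2. [r2c5∈{3,5}] in col 5, 3 fits only at r2c5. So r2c5=3.
Step 3. [r7c5∈{5}] r7c5's peers cover all but 5. So r7c5=5.
Step 4. [r3c6∈{9}] r3c6 is down to just 9, so r3c6=9.
Step 5. [r8c7∈{4,5}] 4 has one home in box 9: r8c7, so r8c7=4.
Step 6. [r8c1∈{1,5,9}] r8c1 is the only open cell in row 8 admitting 5 ⇒ r8c1=5.
Step 7. [r2c1∈{4}] r2c1's peers cover all but 4 ⇒ r2c1=4.
Step 8. [r3c3∈{3,5}] 3 has one home in box 1: r3c3. So r3c3=3.
Step 9. [r7c3∈{8}] r7c3 is down to just 8. So r7c3=8.
Step 10. [r9c8∈{5,8}] box 9 places 8 nowhere but r9c8 ⇒ r9c8=8.
Step 11. [r4c4∈{3,9}] across row 4, 9 lands solely at r4c4, so r4c4=9.
Step 12. [r2c9∈{2}] nothing but 2 survives at r2c9. So r2c9=2.
Step 13. [r1c7∈{6}] r1c7 has the single candidate 6, so r1c7=6.
Step 14. [r6c6∈{2,3}] r6c6 is the only open cell in row 6 admitting 2, so r6c6=2.
Step 15. [r7c1∈{1}] nothing but 1 survives at r7c1 ⇒ r7c1=1.
Step 16. [r3c4∈{4,5}] in row 3, 5 fits only at r3c4. So r3c4=5.
Step 17. [r2c2∈{8}] r2c2 is down to just 8, so r2c2=8.
Step 18. [r3c9∈{4}] nothing but 4 survives at r3c9 ⇒ r3c9=4.
Step 19. [r2c3∈{5}] r2c3 has the single candidate 5 ⇒ r2c3=5.
Step 20. [r7c6∈{7}] r7c6's peers cover all but 7, so r7c6=7.
Step 21. [r3c8∈{7}] r3c8 has the single candidate 7 ⇒ r3c8=7.
Step 22. [r9c1∈{9}] r9c1 has the single candidate 9. So r9c1=9.
Step 23. [r1c4∈{4}] r1c4's peers cover all but 4, so r1c4=4.
Step 24. [r9c4∈{3}] r9c4 has the single candidate 3, so r9c4=3.
Step 25. [r6c2∈{6}] only 6 remains possible at r6c2 ⇒ r6c2=6.
Step 26. [r7c8∈{6}] only 6 remains possible at r7c8, so r7c8=6.
Step 27. [r9c7∈{5}] r9c7's peers cover all but 5 ⇒ r9c7=5.
Step 28. [r8c5∈{9}] r8c5 has the single candidate 9. So r8c5=9.
Step 29. [r6c3∈{7}] nothing but 7 survives at r6c3, so r6c3=7.
Step 30. [r6c1∈{3}] r6c1's peers cover all but 3. So r6c1=3.
Step 31. [r2c7∈{1}] nothing but 1 survives at r2c7. So r2c7=1.
Step 32. [r6c9∈{8}] nothing but 8 survives at r6c9. So r6c9=8.
Step 33. [r1c2∈{9}] only 9 remains possible at r1c2, so r1c2=9.
Step 34. [r7c2∈{4}] r7c2's peers cover all but 4 ⇒ r7c2=4.
Step 35. [r8c6∈{1}] r8c6 has the single candidate 1, so r8c6=1.
Step 36. [r4c6∈{3}] nothing but 3 survives at r4c6 ⇒ r4c6=3.
Step 37. [r5c3∈{9}] r5c3 has the single candidate 9, so r5c3=9.
Step 38. [r6c8∈{5}] r6c8 is down to just 5, so r6c8=5.
Step 39. [r8c4∈{8}] only 8 remains possible at r8c4, so r8c4=8.
Step 40. [r3c2∈{2}] r3c2's peers cover all but 2. So r3c2=2.
Step 41. [r1c8∈{3}] only 3 remains possible at r1c8, so r1c8=3.
Step 42. [r2c6∈{6}] nothing but 6 survives at r2c6 ⇒ r2c6=6.

Answer: 7 9 1 4 2 8 6 3 5 / 4 8 5 7 3 6 1 9 2 / 6 2 3 5 1 9 8 7 4 / 8 5 4 9 7 3 2 1 6 / 2 1 9 6 8 5 7 4 3 / 3 6 7 1 4 2 9 5 8 / 1 4 8 2 5 7 3 6 9 / 5 3 6 8 9 1 4 2 7 / 9 7 2 3 6 4 5 8 1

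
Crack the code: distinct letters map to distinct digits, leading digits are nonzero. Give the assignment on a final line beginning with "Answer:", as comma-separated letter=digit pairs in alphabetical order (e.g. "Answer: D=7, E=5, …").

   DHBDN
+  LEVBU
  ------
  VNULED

Step 1. [V] V is the leading digit of a 6-digit sum of two 5-digit numbers; the final carry is exactly 1, so V=1.
Step 2. [col 1: N + U ≡ D (mod 10)] column 1 (N + U ≡ D (mod 10), carry-in 0) doesn't pin D yet; pick D=8 and continue, so D=8.
Step 3. [col 1: N + U ≡ D (mod 10)] N=6 is one option consistent with column 1 (N + U ≡ D (mod 10), carry-in 0) — take it. So N=6.
Step 4. [col 1: N + U ≡ D (mod 10)] column 1: given N=6, D=8, carry-in 0, and digits 1,6,8 already taken and all letters distinct, N+U≡D (mod 10) forces U=2 ⇒ U=2.
Step 5. [col 2: D + B ≡ E (mod 10)] E=3 is one option consistent with column 2 (D + B ≡ E (mod 10), carry-in 0) — take it. So E=3.
Step 6. [col 2: D + B ≡ E (mod 10)] from column 2 (D=8, E=3, carry-in 0, digits 1,2,3,6,8 already taken and all letters distinct): B must equal 5. So B=5.
Step 7. [col 3: B + V ≡ L (mod 10)] in column 3 we have B+V≡L with carry-in 1; given B=5, V=1 and digits 1,2,3,5,6,8 already taken and all letters distinct, that pins L to 7 ⇒ L=7.
Step 8. [col 4: H + E ≡ U (mod 10)] column 4 reads H+E+carry(0)=U with E=3, U=2; with digits 1,2,3,5,6,7,8 already taken and all letters distinct, the only value for H is 9. So H=9.

Answer: B=5, D=8, E=3, H=9, L=7, N=6, U=2, V=1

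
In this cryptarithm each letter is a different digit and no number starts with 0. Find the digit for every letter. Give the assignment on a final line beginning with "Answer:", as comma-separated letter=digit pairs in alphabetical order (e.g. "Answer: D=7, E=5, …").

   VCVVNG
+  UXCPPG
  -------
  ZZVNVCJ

Step 1. [col 1: G + G ≡ J (mod 10)] G=8 is one option consistent with column 1 (G + G ≡ J (mod 10), carry-in 0) — take it, so G=8.
Step 2. [col 1: G + G ≡ J (mod 10)] column 1 reads G+G+carry(0)=J with G=8; with digits 8 already taken and all letters distinct, the only value for J is 6, so J=6.
Step 3. [col 2: N + P ≡ C (mod 10)] C=5 is one option consistent with column 2 (N + P ≡ C (mod 10), carry-in 1) — take it ⇒ C=5.
Step 4. [Z] adding two 6-digit numbers gives at most 6+1 digits, and here it does — Z is that final carry and must be 1 ⇒ Z=1.
Step 5. [col 2: N + P ≡ C (mod 10)] P=0 is one option consistent with column 2 (N + P ≡ C (mod 10), carry-in 1) — take it, so P=0.
Step 6. [col 2: N + P ≡ C (mod 10)] column 2: given P=0, C=5, carry-in 1, and digits 0,1,5,6,8 already taken and all letters distinct, N+P≡C (mod 10) forces N=4. So N=4.
Step 7. [col 3: V + P ≡ V (mod 10)] no forcing yet in column 3 (carry-in 0); V=9 is free and consistent — try it ⇒ V=9.
Step 8. [col 5: C + X ≡ V (mod 10)] column 5: given C=5, V=9, carry-in 1, and digits 0,1,4,5,6,8,9 already taken and all letters distinct, C+X≡V (mod 10) forces X=3 ⇒ X=3.
Step 9. [col 6: V + U ≡ Z (mod 10)] in column 6 we have V+U≡Z with carry-in 0; given V=9, Z=1 and digits 0,1,3,4,5,6,8,9 already taken and all letters distinct, that pins U to 2, so U=2.

Answer: C=5, G=8, J=6, N=4, P=0, U=2, V=9, X=3, Z=1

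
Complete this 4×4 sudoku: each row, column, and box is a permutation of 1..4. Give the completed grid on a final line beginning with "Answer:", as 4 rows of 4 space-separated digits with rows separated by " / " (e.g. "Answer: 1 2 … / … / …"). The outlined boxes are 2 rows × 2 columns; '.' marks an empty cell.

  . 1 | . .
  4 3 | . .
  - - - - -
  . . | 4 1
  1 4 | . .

Step 1. [r2c4∈{2}] r2c4 is down to just 2 ⇒ r2c4=2.
Step 2. [r1c3∈{3}] only 3 remains possible at r1c3 ⇒ r1c3=3.
Step 3. [r3c2∈{2}] r3c2 has the single candidate 2. So r3c2=2.
Step 4. [r4c4∈{3}] r4c4's peers cover all but 3, so r4c4=3.
Step 5. [r3c1∈{3}] r3c1's peers cover all but 3, so r3c1=3.
Step 6. [r1c4∈{4}] r1c4 is down to just 4 ⇒ r1c4=4.
Step 7. [r4c3∈{2}] only 2 remains possible at r4c3. So r4c3=2.
Step 8. [r1c1∈{2}] nothing but 2 survives at r1c1, so r1c1=2.
Step 9. [r2c3∈{1}] r2c3 is down to just 1 ⇒ r2c3=1.

Answer: 2 1 3 4 / 4 3 1 2 / 3 2 4 1 / 1 4 2 3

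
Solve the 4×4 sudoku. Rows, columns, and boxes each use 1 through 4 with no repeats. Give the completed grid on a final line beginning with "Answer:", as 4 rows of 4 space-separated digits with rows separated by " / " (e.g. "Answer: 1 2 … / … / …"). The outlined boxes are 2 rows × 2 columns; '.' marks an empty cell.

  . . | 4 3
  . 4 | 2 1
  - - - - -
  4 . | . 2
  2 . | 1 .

Step 1. [r3c2∈{1,3}] row 3 places 1 nowhere but r3c2 ⇒ r3c2=1.
Step 2. [r3c3∈{3}] only 3 remains possible at r3c3. So r3c3=3.
Step 3. [r2c1∈{3}] r2c1 is down to just 3 ⇒ r2c1=3.
Step 4. [r4c2∈{3}] r4c2 is down to just 3, so r4c2=3.
Step 5. [r1c1∈{1}] r1c1's peers cover all but 1, so r1c1=1.
Step 6. [r4c4∈{4}] r4c4 has the single candidate 4, so r4c4=4.
Step 7. [r1c2∈{2}] r1c2 has the single candidate 2, so r1c2=2.

Answer: 1 2 4 3 / 3 4 2 1 / 4 1 3 2 / 2 3 1 4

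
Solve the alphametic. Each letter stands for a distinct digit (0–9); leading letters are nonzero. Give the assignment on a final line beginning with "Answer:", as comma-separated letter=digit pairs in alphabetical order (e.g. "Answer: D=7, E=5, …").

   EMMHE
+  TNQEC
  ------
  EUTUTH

Step 1. [col 1: E + C ≡ H (mod 10)] no forcing yet in column 1 (carry-in 0); E=1 is free and consistent — try it, so E=1.
Step 2. [col 1: E + C ≡ H (mod 10)] H=8 is one option consistent with column 1 (E + C ≡ H (mod 10), carry-in 0) — take it ⇒ H=8.
Step 3. [col 1: E + C ≡ H (mod 10)] from column 1 (E=1, H=8, carry-in 0, digits 1,8 already taken and all letters distinct): C must equal 7, so C=7.
Step 4. [col 2: H + E ≡ T (mod 10)] in column 2 we have H+E≡T with carry-in 0; given H=8, E=1 and digits 1,7,8 already taken and all letters distinct, that pins T to 9. So T=9.
Step 5. [col 3: M + Q ≡ U (mod 10)] several values work for Q in column 3 (M + Q ≡ U (mod 10), carry-in 0); try Q=4, so Q=4.
Step 6. [col 3: M + Q ≡ U (mod 10)] no forcing yet in column 3 (carry-in 0); M=6 is free and consistent — try it ⇒ M=6.
Step 7. [col 3: M + Q ≡ U (mod 10)] in column 3 we have M+Q≡U with carry-in 0; given M=6, Q=4 and digits 1,4,6,7,8,9 already taken and all letters distinct, that pins U to 0, so U=0.
Step 8. [col 4: M + N ≡ T (mod 10)] in column 4 we have M+N≡T with carry-in 1; given M=6, T=9 and digits 0,1,4,6,7,8,9 already taken and all letters distinct, that pins N to 2 ⇒ N=2.

Answer: C=7, E=1, H=8, M=6, N=2, Q=4, T=9, U=0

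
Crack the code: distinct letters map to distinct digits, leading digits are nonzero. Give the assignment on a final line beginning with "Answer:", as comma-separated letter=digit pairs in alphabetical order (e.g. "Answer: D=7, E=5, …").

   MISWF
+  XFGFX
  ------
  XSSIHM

Step 1. [col 1: F + X ≡ M (mod 10)] several values work for F in column 1 (F + X ≡ M (mod 10), carry-in 0); try F=7 ⇒ F=7.
Step 2. [col 1: F + X ≡ M (mod 10)] no forcing yet in column 1 (carry-in 0); X=1 is free and consistent — try it, so X=1.
Step 3. [col 1: F + X ≡ M (mod 10)] column 1 reads F+X+carry(0)=M with F=7, X=1; with digits 1,7 already taken and all letters distinct, the only value for M is 8. So M=8.
Step 4. [col 2: W + F ≡ H (mod 10)] column 2 (W + F ≡ H (mod 10), carry-in 0) doesn't pin H yet; pick H=6 and continue ⇒ H=6.
Step 5. [col 2: W + F ≡ H (mod 10)] in column 2 we have W+F≡H with carry-in 0; given F=7, H=6 and digits 1,6,7,8 already taken and all letters distinct, that pins W to 9, so W=9.
Step 6. [col 3: S + G ≡ I (mod 10)] no forcing yet in column 3 (carry-in 1); I=3 is free and consistent — try it ⇒ I=3.
Step 7. [col 3: S + G ≡ I (mod 10)] S=0 is one option consistent with column 3 (S + G ≡ I (mod 10), carry-in 1) — take it. So S=0.
Step 8. [col 3: S + G ≡ I (mod 10)] column 3: given S=0, I=3, carry-in 1, and digits 0,1,3,6,7,8,9 already taken and all letters distinct, S+G≡I (mod 10) forces G=2. So G=2.

Answer: F=7, G=2, H=6, I=3, M=8, S=0, W=9, X=1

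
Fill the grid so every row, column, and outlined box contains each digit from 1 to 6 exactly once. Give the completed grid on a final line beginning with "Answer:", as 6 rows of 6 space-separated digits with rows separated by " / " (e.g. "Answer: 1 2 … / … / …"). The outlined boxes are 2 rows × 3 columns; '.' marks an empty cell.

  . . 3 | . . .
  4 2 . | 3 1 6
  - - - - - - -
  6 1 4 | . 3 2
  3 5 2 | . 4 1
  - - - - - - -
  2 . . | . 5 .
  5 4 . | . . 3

Step 1. [r6c5∈{2,6}] col 5 places 6 nowhere but r6c5, so r6c5=6.
Step 2. [r1c6∈{4,5}] across col 6, 5 lands solely at r1c6. So r1c6=5.
Step 3. [r5c3∈{1,6}] across col 3, 6 lands solely at r5c3. So r5c3=6.
Step 4. [r5c4∈{1,4}] r5c4 is the only open cell in row 5 admitting 1. So r5c4=1.
Step 5. [r1c4∈{2,4}] row 1 places 4 nowhere but r1c4, so r1c4=4.
Step 6. [r5c6∈{4}] r5c6 has the single candidate 4 ⇒ r5c6=4.
Step 7. [r6c4∈{2}] r6c4's peers cover all but 2, so r6c4=2.
Step 8. [r4c4∈{6}] only 6 remains possible at r4c4 ⇒ r4c4=6.
Step 9. [r1c2∈{6}] r1c2 is down to just 6 ⇒ r1c2=6.
Step 10. [r5c2∈{3}] nothing but 3 survives at r5c2. So r5c2=3.
Step 11. [r3c4∈{5}] nothing but 5 survives at r3c4. So r3c4=5.
Step 12. [r6c3∈{1}] r6c3 is down to just 1 ⇒ r6c3=1.
Step 13. [r2c3∈{5}] nothing but 5 survives at r2c3, so r2c3=5.
Step 14. [r1c5∈{2}] r1c5's peers cover all but 2, so r1c5=2.
Step 15. [r1c1∈{1}] r1c1's peers cover all but 1 ⇒ r1c1=1.

Answer: 1 6 3 4 2 5 / 4 2 5 3 1 6 / 6 1 4 5 3 2 / 3 5 2 6 4 1 / 2 3 6 1 5 4 / 5 4 1 2 6 3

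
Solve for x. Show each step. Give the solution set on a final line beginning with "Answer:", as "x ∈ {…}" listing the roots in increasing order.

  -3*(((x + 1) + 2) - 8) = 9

Step 1. [-3*(((x + 1) + 2) - 8) = 9] leading coefficient -3: divide by -3, so div: ((x + 1) + 2) - 8 = -3.
Step 2. [((x + 1) + 2) - 8 = -3] 8 comes off first (add 8). So sub: (x + 1) + 2 = 5.
Step 3. [(x + 1) + 2 = 5] peel the +2: subtract 2 from each side. So sub: x + 1 = 3.
Step 4. [x + 1 = 3] peel the +1: subtract 1 from each side ⇒ sub: x = 2.

Answer: x ∈ {2}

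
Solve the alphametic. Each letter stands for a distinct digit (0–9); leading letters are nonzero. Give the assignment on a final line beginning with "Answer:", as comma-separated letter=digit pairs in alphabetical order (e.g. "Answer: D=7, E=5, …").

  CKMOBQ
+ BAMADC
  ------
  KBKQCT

Step 1. [col 1: Q + C ≡ T (mod 10)] no forcing yet in column 1 (carry-in 0); T=3 is free and consistent — try it. So T=3.
Step 2. [col 1: Q + C ≡ T (mod 10)] column 1 (Q + C ≡ T (mod 10), carry-in 0) doesn't pin C yet; pick C=6 and continue. So C=6.
Step 3. [col 1: Q + C ≡ T (mod 10)] column 1: given C=6, T=3, carry-in 0, and digits 3,6 already taken and all letters distinct, Q+C≡T (mod 10) forces Q=7 ⇒ Q=7.
Step 4. [col 2: B + D ≡ C (mod 10)] D=4 is one option consistent with column 2 (B + D ≡ C (mod 10), carry-in 1) — take it ⇒ D=4.
Step 5. [col 2: B + D ≡ C (mod 10)] in column 2 we have B+D≡C with carry-in 1; given D=4, C=6 and digits 3,4,6,7 already taken and all letters distinct, that pins B to 1 ⇒ B=1.
Step 6. [col 3: O + A ≡ Q (mod 10)] O=5 is one option consistent with column 3 (O + A ≡ Q (mod 10), carry-in 0) — take it. So O=5.
Step 7. [col 3: O + A ≡ Q (mod 10)] in column 3 we have O+A≡Q with carry-in 0; given O=5, Q=7 and digits 1,3,4,5,6,7 already taken and all letters distinct, that pins A to 2, so A=2.
Step 8. [col 4: M + M ≡ K (mod 10)] column 4 reads M+M+carry(0)=K with nothing yet; with digits 1,2,3,4,5,6,7 already taken and all letters distinct, the only value for K is 8, so K=8.
Step 9. [col 4: M + M ≡ K (mod 10)] column 4: given K=8, carry-in 0, and digits 1,2,3,4,5,6,7,8 already taken and all letters distinct, M+M≡K (mod 10) forces M=9, so M=9.

Answer: A=2, B=1, C=6, D=4, K=8, M=9, O=5, Q=7, T=3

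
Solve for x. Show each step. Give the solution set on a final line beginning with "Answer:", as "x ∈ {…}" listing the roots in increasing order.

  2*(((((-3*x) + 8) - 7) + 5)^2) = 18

Step 1. [2*(((((-3*x) + 8) - 7) + 5)^2) = 18] LHS = 2·(…); ÷2 both sides, so div: ((((-3*x) + 8) - 7) + 5)^2 = 9.
Step 2. [((((-3*x) + 8) - 7) + 5)^2 = 9] 9 ≥ 0, LHS is (·)² — take ±√ ⇒ sqrt: (((-3*x) + 8) - 7) + 5 = 3 or -3.
Step 3. [(((-3*x) + 8) - 7) + 5 = 3 or -3] subtract 5: x sits inside (… + 5), so sub: ((-3*x) + 8) - 7 = -2 or -8.
Step 4. [((-3*x) + 8) - 7 = -2 or -8] the outer -7 inverts by adding 7 ⇒ sub: (-3*x) + 8 = 5 or -1.
Step 5. [(-3*x) + 8 = 5 or -1] +8 is outermost — subtract 8 both sides ⇒ sub: -3*x = -3 or -9.
Step 6. [-3*x = -3 or -9] leading coefficient -3: divide by -3, so div: x = 1 or 3.

Answer: x ∈ {1, 3}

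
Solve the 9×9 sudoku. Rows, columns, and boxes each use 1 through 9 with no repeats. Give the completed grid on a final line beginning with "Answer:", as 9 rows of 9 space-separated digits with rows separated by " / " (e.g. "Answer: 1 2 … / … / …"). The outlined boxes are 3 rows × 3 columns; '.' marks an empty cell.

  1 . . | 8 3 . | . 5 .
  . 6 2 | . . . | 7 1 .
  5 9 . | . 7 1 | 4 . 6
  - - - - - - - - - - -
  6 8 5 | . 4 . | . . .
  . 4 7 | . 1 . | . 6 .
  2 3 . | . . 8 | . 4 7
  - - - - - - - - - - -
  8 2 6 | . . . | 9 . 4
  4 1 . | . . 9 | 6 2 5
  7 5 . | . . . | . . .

Step 1. [r2c9∈{3,8,9}] across row 2, 8 lands solely at r2c9. So r2c9=8.
Step 2. [r1c7∈{2}] r1c7 is down to just 2. So r1c7=2.
Step 3. [r3c8∈{3}] r3c8's peers cover all but 3, so r3c8=3.
Step 4. [r9c5∈{2,6,8}] across col 5, 2 lands solely at r9c5 ⇒ r9c5=2.
Step 5. [r7c4∈{1,3,5,7}] row 7 places 1 nowhere but r7c4 ⇒ r7c4=1.
Step 6. [r7c6∈{3,5,7}] r7c6 is the only open cell in row 7 admitting 3. So r7c6=3.
Step 7. [r5c7∈{3,5,8}] across row 5, 8 lands solely at r5c7, so r5c7=8.
Step 8. [r6c5∈{5,6,9}] col 5 places 6 nowhere but r6c5. So r6c5=6.
Step 9. [r5c1∈{9}] r5c1's peers cover all but 9 ⇒ r5c1=9.
Step 10. [r6c4∈{5,9}] in row 6, 9 fits only at r6c4, so r6c4=9.
Step 11. [r1c6∈{4,6}] in row 1, 6 fits only at r1c6, so r1c6=6.
Step 12. [r4c6∈{2,7}] r4c6 is the only open cell in col 6 admitting 7 ⇒ r4c6=7.
Step 13. [r5c6∈{2,5}] across col 6, 2 lands solely at r5c6. So r5c6=2.
Step 14. [r5c9∈{3}] nothing but 3 survives at r5c9, so r5c9=3.
Step 15. [r2c6∈{4,5}] col 6 places 5 nowhere but r2c6 ⇒ r2c6=5.
Step 16. [r4c7∈{1}] r4c7 is down to just 1 ⇒ r4c7=1.
Step 17. [r9c6∈{4}] r9c6 has the single candidate 4. So r9c6=4.
Step 18. [r9c3∈{3,9}] r9c3 is the only open cell in row 9 admitting 9 ⇒ r9c3=9.
Step 19. [r4c8∈{9}] r4c8 has the single candidate 9. So r4c8=9.
Step 20. [r2c4∈{4}] only 4 remains possible at r2c4 ⇒ r2c4=4.
Step 21. [r9c9∈{1}] nothing but 1 survives at r9c9. So r9c9=1.
Step 22. [r9c8∈{8}] only 8 remains possible at r9c8. So r9c8=8.
Step 23. [r6c3∈{1}] only 1 remains possible at r6c3, so r6c3=1.
Step 24. [r4c4∈{3}] r4c4's peers cover all but 3. So r4c4=3.
Step 25. [r5c4∈{5}] r5c4 has the single candidate 5, so r5c4=5.
Step 26. [r7c8∈{7}] nothing but 7 survives at r7c8. So r7c8=7.
Step 27. [r6c7∈{5}] r6c7's peers cover all but 5 ⇒ r6c7=5.
Step 28. [r4c9∈{2}] r4c9 is down to just 2. So r4c9=2.
Step 29. [r2c1∈{3}] only 3 remains possible at r2c1 ⇒ r2c1=3.
Step 30. [r8c4∈{7}] r8c4's peers cover all but 7 ⇒ r8c4=7.
Step 31. [r9c4∈{6}] only 6 remains possible at r9c4. So r9c4=6.
Step 32. [r1c9∈{9}] r1c9 has the single candidate 9. So r1c9=9.
Step 33. [r9c7∈{3}] r9c7 is down to just 3 ⇒ r9c7=3.
Step 34. [r7c5∈{5}] r7c5's peers cover all but 5 ⇒ r7c5=5.
Step 35. [r8c5∈{8}] r8c5's peers cover all but 8, so r8c5=8.
Step 36. [r8c3∈{3}] r8c3 is down to just 3. So r8c3=3.
Step 37. [r1c2∈{7}] r1c2's peers cover all but 7. So r1c2=7.
Step 38. [r2c5∈{9}] nothing but 9 survives at r2c5 ⇒ r2c5=9.
Step 39. [r1c3∈{4}] r1c3's peers cover all but 4 ⇒ r1c3=4.
Step 40. [r3c3∈{8}] only 8 remains possible at r3c3. So r3c3=8.
Step 41. [r3c4∈{2}] only 2 remains possible at r3c4, so r3c4=2.

Answer: 1 7 4 8 3 6 2 5 9 / 3 6 2 4 9 5 7 1 8 / 5 9 8 2 7 1 4 3 6 / 6 8 5 3 4 7 1 9 2 / 9 4 7 5 1 2 8 6 3 / 2 3 1 9 6 8 5 4 7 / 8 2 6 1 5 3 9 7 4 / 4 1 3 7 8 9 6 2 5 / 7 5 9 6 2 4 3 8 1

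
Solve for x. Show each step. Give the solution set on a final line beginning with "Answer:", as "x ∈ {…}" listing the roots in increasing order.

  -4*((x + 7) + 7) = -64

Step 1. [-4*((x + 7) + 7) = -64] divide by the outer -4. So div: (x + 7) + 7 = 16.
Step 2. [(x + 7) + 7 = 16] subtract 7: x sits inside (… + 7). So sub: x + 7 = 9.
Step 3. [x + 7 = 9] +7 is outermost — subtract 7 both sides ⇒ sub: x = 2.

Answer: x ∈ {2}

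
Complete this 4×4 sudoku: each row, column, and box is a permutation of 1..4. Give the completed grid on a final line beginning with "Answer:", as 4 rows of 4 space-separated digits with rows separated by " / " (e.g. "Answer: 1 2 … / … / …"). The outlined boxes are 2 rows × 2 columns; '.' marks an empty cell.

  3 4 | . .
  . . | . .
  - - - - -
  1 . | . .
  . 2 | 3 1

Step 1. [r1c4∈{2}] nothing but 2 survives at r1c4, so r1c4=2.
Step 2. [r3c4∈{4}] nothing but 4 survives at r3c4. So r3c4=4.
Step 3. [r2c3∈{1,4}] across row 2, 4 lands solely at r2c3. So r2c3=4.
Step 4. [r4c1∈{4}] r4c1's peers cover all but 4, so r4c1=4.
Step 5. [r2c4∈{3}] r2c4 is down to just 3 ⇒ r2c4=3.
Step 6. [r3c3∈{2}] only 2 remains possible at r3c3 ⇒ r3c3=2.
Step 7. [r2c2∈{1}] only 1 remains possible at r2c2 ⇒ r2c2=1.
Step 8. [r1c3∈{1}] r1c3's peers cover all but 1 ⇒ r1c3=1.
Step 9. [r3c2∈{3}] only 3 remains possible at r3c2 ⇒ r3c2=3.
Step 10. [r2c1∈{2}] r2c1 is down to just 2. So r2c1=2.

Answer: 3 4 1 2 / 2 1 4 3 / 1 3 2 4 / 4 2 3 1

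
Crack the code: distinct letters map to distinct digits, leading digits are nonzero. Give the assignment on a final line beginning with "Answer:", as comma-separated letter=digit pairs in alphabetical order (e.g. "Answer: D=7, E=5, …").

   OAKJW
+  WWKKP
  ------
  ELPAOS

Step 1. [E] the sum has 6 digits but both addends have 5; that extra leading digit E is the final carry, namely 1, so E=1.
Step 2. [col 1: W + P ≡ S (mod 10)] several values work for W in column 1 (W + P ≡ S (mod 10), carry-in 0); try W=6, so W=6.
Step 3. [col 1: W + P ≡ S (mod 10)] several values work for P in column 1 (W + P ≡ S (mod 10), carry-in 0); try P=7, so P=7.
Step 4. [col 1: W + P ≡ S (mod 10)] column 1: given W=6, P=7, carry-in 0, and digits 1,6,7 already taken and all letters distinct, W+P≡S (mod 10) forces S=3. So S=3.
Step 5. [col 2: J + K ≡ O (mod 10)] no forcing yet in column 2 (carry-in 1); J=2 is free and consistent — try it. So J=2.
Step 6. [col 2: J + K ≡ O (mod 10)] in column 2 we have J+K≡O with carry-in 1; given J=2 and digits 1,2,3,6,7 already taken and all letters distinct, that pins K to 5, so K=5.
Step 7. [col 2: J + K ≡ O (mod 10)] from column 2 (J=2, K=5, carry-in 1, digits 1,2,3,5,6,7 already taken and all letters distinct): O must equal 8 ⇒ O=8.
Step 8. [col 3: K + K ≡ A (mod 10)] column 3 reads K+K+carry(0)=A with K=5; with digits 1,2,3,5,6,7,8 already taken and all letters distinct, the only value for A is 0, so A=0.
Step 9. [col 5: O + W ≡ L (mod 10)] column 5 reads O+W+carry(0)=L with O=8, W=6; with digits 0,1,2,3,5,6,7,8 already taken and all letters distinct, the only value for L is 4 ⇒ L=4.

Answer: A=0, E=1, J=2, K=5, L=4, O=8, P=7, S=3, W=6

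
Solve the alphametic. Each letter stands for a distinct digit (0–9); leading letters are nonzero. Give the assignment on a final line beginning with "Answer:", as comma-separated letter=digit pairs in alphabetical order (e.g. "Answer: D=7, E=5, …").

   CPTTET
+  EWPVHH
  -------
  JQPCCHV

Step 1. [J] the sum has 7 digits but both addends have 6; that extra leading digit J is the final carry, namely 1 ⇒ J=1.
Step 2. [col 1: T + H ≡ V (mod 10)] no forcing yet in column 1 (carry-in 0); H=8 is free and consistent — try it. So H=8.
Step 3. [col 1: T + H ≡ V (mod 10)] column 1 (T + H ≡ V (mod 10), carry-in 0) doesn't pin V yet; pick V=2 and continue, so V=2.
Step 4. [col 1: T + H ≡ V (mod 10)] in column 1 we have T+H≡V with carry-in 0; given H=8, V=2 and digits 1,2,8 already taken and all letters distinct, that pins T to 4, so T=4.
Step 5. [col 2: E + H ≡ H (mod 10)] in column 2 we have E+H≡H with carry-in 1; given H=8 and digits 1,2,4,8 already taken and all letters distinct, that pins E to 9 ⇒ E=9.
Step 6. [col 3: T + V ≡ C (mod 10)] in column 3 we have T+V≡C with carry-in 1; given T=4, V=2 and digits 1,2,4,8,9 already taken and all letters distinct, that pins C to 7. So C=7.
Step 7. [col 4: T + P ≡ C (mod 10)] column 4: given T=4, C=7, carry-in 0, and digits 1,2,4,7,8,9 already taken and all letters distinct, T+P≡C (mod 10) forces P=3. So P=3.
Step 8. [col 5: P + W ≡ P (mod 10)] from column 5 (P=3, carry-in 0, digits 1,2,3,4,7,8,9 already taken and all letters distinct): W must equal 0 ⇒ W=0.
Step 9. [col 6: C + E ≡ Q (mod 10)] in column 6 we have C+E≡Q with carry-in 0; given C=7, E=9 and digits 0,1,2,3,4,7,8,9 already taken and all letters distinct, that pins Q to 6, so Q=6.

Answer: C=7, E=9, H=8, J=1, P=3, Q=6, T=4, V=2, W=0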